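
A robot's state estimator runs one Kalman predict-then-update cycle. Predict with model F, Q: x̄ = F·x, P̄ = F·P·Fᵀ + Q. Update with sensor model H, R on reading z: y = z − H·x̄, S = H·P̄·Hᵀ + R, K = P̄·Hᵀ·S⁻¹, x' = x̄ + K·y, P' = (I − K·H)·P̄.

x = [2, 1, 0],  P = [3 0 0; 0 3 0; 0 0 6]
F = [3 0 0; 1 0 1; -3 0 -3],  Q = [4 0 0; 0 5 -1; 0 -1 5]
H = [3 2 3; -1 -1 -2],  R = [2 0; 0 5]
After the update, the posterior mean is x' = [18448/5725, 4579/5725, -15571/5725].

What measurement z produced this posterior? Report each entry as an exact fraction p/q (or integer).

z = [3, 1]

x̄ = F·x = [6, 2, -6]
P̄ = F·P·Fᵀ + Q = [31 9 -27; 9 14 -28; -27 -28 86]
S = H·P̄·Hᵀ + R = [397 -243; -243 192]
K = P̄·Hᵀ·S⁻¹ = [3054/5725 12848/17175; 817/5725 2018/5725; -1733/5725 -5682/5725]
x' − x̄ = [-15902/5725, -6871/5725, 18779/5725] = K·y
y = (KᵀK)⁻¹·Kᵀ·(x' − x̄) = [-1, -3]
z = y + H·x̄ = [-1, -3] + [4, 4] = [3, 1]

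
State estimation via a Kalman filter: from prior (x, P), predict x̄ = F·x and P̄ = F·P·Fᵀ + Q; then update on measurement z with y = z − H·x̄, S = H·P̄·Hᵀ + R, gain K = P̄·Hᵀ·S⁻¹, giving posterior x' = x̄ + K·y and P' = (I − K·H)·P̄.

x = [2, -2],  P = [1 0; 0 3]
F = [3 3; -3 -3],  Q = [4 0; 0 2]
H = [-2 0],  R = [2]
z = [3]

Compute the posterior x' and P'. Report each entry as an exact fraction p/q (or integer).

x̄ = F·x = [0, 0]
P̄ = F·P·Fᵀ + Q = [40 -36; -36 38]
y = z − H·x̄ = [3]
S = H·P̄·Hᵀ + R = [162]
K = P̄·Hᵀ·S⁻¹ = [-40/81; 4/9]
x' = x̄ + K·y = [-40/27, 4/3]
P' = (I − K·H)·P̄ = [40/81 -4/9; -4/9 6]

x' = [-40/27, 4/3]
P' = [40/81 -4/9; -4/9 6]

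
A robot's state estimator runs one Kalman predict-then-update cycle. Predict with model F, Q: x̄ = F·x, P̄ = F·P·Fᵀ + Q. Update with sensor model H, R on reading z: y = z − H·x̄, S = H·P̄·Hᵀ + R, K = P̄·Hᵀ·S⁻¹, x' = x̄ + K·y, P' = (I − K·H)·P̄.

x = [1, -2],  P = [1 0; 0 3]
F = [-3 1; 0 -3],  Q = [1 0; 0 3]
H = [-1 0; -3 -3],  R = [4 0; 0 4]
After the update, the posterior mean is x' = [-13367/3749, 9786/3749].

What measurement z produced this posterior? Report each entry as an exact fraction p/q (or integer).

z = [3, 3]

x̄ = F·x = [-5, 6]
P̄ = F·P·Fᵀ + Q = [13 -9; -9 30]
S = H·P̄·Hᵀ + R = [17 12; 12 229]
K = P̄·Hᵀ·S⁻¹ = [-2833/3749 -48/3749; 2817/3749 -1179/3749]
x' − x̄ = [5378/3749, -12708/3749] = K·y
y = (KᵀK)⁻¹·Kᵀ·(x' − x̄) = [-2, 6]
z = y + H·x̄ = [-2, 6] + [5, -3] = [3, 3]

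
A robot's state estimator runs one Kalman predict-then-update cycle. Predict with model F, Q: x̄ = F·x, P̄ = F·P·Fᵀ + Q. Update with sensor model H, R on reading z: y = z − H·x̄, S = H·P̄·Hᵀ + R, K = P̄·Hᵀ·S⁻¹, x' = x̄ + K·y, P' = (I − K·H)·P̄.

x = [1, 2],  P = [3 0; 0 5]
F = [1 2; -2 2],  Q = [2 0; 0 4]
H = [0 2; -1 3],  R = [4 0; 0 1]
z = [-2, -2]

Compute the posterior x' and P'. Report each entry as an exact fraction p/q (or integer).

x̄ = F·x = [5, 2]
P̄ = F·P·Fᵀ + Q = [25 14; 14 36]
y = z − H·x̄ = [-6, -3]
S = H·P̄·Hᵀ + R = [148 188; 188 266]
K = P̄·Hᵀ·S⁻¹ = [1063/1006 -687/1006; 185/503 47/503]
x' = x̄ + K·y = [713/1006, -245/503]
P' = (I − K·H)·P̄ = [7065/1006 1063/503; 1063/503 370/503]

x' = [713/1006, -245/503]
P' = [7065/1006 1063/503; 1063/503 370/503]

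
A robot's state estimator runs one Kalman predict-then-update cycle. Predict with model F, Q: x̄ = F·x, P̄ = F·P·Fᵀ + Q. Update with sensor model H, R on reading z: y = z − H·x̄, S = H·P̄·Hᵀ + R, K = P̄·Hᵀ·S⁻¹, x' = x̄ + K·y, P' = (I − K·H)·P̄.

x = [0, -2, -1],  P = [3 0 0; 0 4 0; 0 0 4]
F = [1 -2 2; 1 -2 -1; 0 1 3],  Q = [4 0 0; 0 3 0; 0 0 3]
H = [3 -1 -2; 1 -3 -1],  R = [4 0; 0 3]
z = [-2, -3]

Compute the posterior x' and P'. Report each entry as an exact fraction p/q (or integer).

x̄ = F·x = [2, 5, -5]
P̄ = F·P·Fᵀ + Q = [39 11 16; 11 26 -20; 16 -20 43]
y = z − H·x̄ = [-13, 5]
S = H·P̄·Hᵀ + R = [215 -49; -49 101]
K = P̄·Hᵀ·S⁻¹ = [388/1073 82/1073; 1222/9657 -3901/9657; -67/6438 2071/6438]
x' = x̄ + K·y = [-2488/1073, 4298/3219, -3494/1073]
P' = (I − K·H)·P̄ = [13955/1073 -2579/1073 21446/1073; -2579/1073 10301/9657 -14137/3219; 21446/1073 -14137/3219 69095/2146]

x' = [-2488/1073, 4298/3219, -3494/1073]
P' = [13955/1073 -2579/1073 21446/1073; -2579/1073 10301/9657 -14137/3219; 21446/1073 -14137/3219 69095/2146]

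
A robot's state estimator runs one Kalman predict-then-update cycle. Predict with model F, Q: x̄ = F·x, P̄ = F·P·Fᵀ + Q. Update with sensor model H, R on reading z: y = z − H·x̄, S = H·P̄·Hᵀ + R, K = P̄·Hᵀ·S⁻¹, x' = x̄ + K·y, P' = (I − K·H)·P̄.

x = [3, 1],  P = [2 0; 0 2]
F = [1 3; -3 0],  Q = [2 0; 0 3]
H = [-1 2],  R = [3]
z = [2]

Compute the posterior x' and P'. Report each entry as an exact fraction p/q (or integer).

x' = [-86/133, 51/133]
P' = [1770/133 834/133; 834/133 489/133]

x̄ = F·x = [6, -9]
P̄ = F·P·Fᵀ + Q = [22 -6; -6 21]
y = z − H·x̄ = [26]
S = H·P̄·Hᵀ + R = [133]
K = P̄·Hᵀ·S⁻¹ = [-34/133; 48/133]
x' = x̄ + K·y = [-86/133, 51/133]
P' = (I − K·H)·P̄ = [1770/133 834/133; 834/133 489/133]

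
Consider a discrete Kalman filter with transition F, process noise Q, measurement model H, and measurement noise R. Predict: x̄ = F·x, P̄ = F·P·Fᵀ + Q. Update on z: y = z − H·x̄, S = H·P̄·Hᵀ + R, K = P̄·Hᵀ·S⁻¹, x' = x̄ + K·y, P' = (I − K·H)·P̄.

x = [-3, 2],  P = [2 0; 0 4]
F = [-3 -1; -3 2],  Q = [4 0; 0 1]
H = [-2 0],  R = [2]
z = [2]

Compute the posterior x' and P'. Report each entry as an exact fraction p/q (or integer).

x̄ = F·x = [7, 13]
P̄ = F·P·Fᵀ + Q = [26 10; 10 35]
y = z − H·x̄ = [16]
S = H·P̄·Hᵀ + R = [106]
K = P̄·Hᵀ·S⁻¹ = [-26/53; -10/53]
x' = x̄ + K·y = [-45/53, 529/53]
P' = (I − K·H)·P̄ = [26/53 10/53; 10/53 1655/53]

x' = [-45/53, 529/53]
P' = [26/53 10/53; 10/53 1655/53]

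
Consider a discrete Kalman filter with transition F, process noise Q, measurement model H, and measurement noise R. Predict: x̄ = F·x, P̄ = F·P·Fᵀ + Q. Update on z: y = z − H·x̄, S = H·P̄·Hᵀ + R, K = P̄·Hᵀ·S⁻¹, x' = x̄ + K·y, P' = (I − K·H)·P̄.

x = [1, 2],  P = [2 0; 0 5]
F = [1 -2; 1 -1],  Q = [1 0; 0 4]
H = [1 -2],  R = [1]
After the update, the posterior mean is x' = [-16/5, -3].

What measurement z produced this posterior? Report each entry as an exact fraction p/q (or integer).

z = [3]

x̄ = F·x = [-3, -1]
P̄ = F·P·Fᵀ + Q = [23 12; 12 11]
S = H·P̄·Hᵀ + R = [20]
K = P̄·Hᵀ·S⁻¹ = [-1/20; -1/2]
x' − x̄ = [-1/5, -2] = K·y
y = (KᵀK)⁻¹·Kᵀ·(x' − x̄) = [4]
z = y + H·x̄ = [4] + [-1] = [3]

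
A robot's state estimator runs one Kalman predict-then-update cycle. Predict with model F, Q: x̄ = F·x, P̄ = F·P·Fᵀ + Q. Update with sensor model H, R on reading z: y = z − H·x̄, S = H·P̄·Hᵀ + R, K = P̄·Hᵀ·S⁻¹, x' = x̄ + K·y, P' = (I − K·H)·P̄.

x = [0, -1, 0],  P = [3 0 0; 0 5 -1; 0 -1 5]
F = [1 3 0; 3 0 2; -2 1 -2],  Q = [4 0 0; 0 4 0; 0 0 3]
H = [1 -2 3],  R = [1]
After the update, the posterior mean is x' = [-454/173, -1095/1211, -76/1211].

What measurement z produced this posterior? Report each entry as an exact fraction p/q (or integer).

z = [-1]

x̄ = F·x = [-3, 0, -1]
P̄ = F·P·Fᵀ + Q = [52 3 15; 3 51 -40; 15 -40 44]
S = H·P̄·Hᵀ + R = [1211]
K = P̄·Hᵀ·S⁻¹ = [13/173; -219/1211; 227/1211]
x' − x̄ = [65/173, -1095/1211, 1135/1211] = K·y
y = (KᵀK)⁻¹·Kᵀ·(x' − x̄) = [5]
z = y + H·x̄ = [5] + [-6] = [-1]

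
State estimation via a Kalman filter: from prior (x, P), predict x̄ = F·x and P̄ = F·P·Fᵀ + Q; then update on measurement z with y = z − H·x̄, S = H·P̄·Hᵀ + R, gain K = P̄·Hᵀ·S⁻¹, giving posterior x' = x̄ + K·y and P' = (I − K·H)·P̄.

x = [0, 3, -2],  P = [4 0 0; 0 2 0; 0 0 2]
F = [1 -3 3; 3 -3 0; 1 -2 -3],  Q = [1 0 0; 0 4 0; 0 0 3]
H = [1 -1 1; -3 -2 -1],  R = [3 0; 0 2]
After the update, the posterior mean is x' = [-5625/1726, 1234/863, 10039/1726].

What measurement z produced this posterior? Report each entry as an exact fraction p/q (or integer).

x̄ = F·x = [-15, -9, 0]
P̄ = F·P·Fᵀ + Q = [41 30 -2; 30 58 24; -2 24 33]
S = H·P̄·Hᵀ + R = [23 -26; -26 1080]
K = P̄·Hᵀ·S⁻¹ = [2507/12082 -3929/24164; -2575/6041 -2697/12082; 2805/12082 -1543/24164]
x' − x̄ = [20265/1726, 9001/863, 10039/1726] = K·y
y = (KᵀK)⁻¹·Kᵀ·(x' − x̄) = [8, -62]
z = y + H·x̄ = [8, -62] + [-6, 63] = [2, 1]

z = [2, 1]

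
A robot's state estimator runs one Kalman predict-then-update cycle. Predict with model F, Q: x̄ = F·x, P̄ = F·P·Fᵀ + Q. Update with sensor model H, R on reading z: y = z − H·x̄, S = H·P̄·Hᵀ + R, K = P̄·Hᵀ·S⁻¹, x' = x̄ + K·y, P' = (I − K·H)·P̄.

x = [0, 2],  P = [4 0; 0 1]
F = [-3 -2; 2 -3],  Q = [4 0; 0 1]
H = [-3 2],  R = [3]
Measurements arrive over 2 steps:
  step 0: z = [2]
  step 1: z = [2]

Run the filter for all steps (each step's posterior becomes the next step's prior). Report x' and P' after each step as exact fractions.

step 0: x̄ = F·x = [-4, -6]
step 0: P̄ = F·P·Fᵀ + Q = [44 -18; -18 26]
step 0: y = z − H·x̄ = [2]
step 0: S = H·P̄·Hᵀ + R = [719]
step 0: K = P̄·Hᵀ·S⁻¹ = [-168/719; 106/719]
step 0: x' = x̄ + K·y = [-3212/719, -4102/719]
step 0: P' = (I − K·H)·P̄ = [3412/719 4866/719; 4866/719 7458/719]
step 1: x̄ = F·x = [17840/719, 5882/719]
step 1: P̄ = F·P·Fᵀ + Q = [121808/719 48606/719; 48606/719 23097/719]
step 1: y = z − H·x̄ = [43194/719]
step 1: S = H·P̄·Hᵀ + R = [607545/719]
step 1: K = P̄·Hᵀ·S⁻¹ = [-89404/202515; -33208/202515]
step 1: x' = x̄ + K·y = [-5016/2935, -4902/2935]
step 1: P' = (I − K·H)·P̄ = [319296/67505 434242/67505; 434242/67505 634759/67505]

step 0: x' = [-3212/719, -4102/719], P' = [3412/719 4866/719; 4866/719 7458/719]
step 1: x' = [-5016/2935, -4902/2935], P' = [319296/67505 434242/67505; 434242/67505 634759/67505]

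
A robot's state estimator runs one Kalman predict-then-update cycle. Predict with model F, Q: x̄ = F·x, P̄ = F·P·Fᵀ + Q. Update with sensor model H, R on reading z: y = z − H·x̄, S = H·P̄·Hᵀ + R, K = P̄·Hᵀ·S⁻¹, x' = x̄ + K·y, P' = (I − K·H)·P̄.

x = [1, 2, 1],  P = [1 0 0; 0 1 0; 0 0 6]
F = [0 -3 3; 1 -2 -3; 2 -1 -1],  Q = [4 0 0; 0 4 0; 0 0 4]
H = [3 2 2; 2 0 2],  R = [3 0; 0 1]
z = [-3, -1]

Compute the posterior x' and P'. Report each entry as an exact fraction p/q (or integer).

x̄ = F·x = [-3, -6, -1]
P̄ = F·P·Fᵀ + Q = [67 -48 -15; -48 63 22; -15 22 15]
y = z − H·x̄ = [20, 7]
S = H·P̄·Hᵀ + R = [338 208; 208 209]
K = P̄·Hᵀ·S⁻¹ = [-5957/27378 752/1053; 625/1053 -68/81; 6061/27378 -232/1053]
x' = x̄ + K·y = [-10735/4563, -2/351, 8603/4563]
P' = (I − K·H)·P̄ = [247693/27378 -5483/1053 -237917/27378; -5483/1053 317/81 5041/1053; -237917/27378 5041/1053 234901/27378]

x' = [-10735/4563, -2/351, 8603/4563]
P' = [247693/27378 -5483/1053 -237917/27378; -5483/1053 317/81 5041/1053; -237917/27378 5041/1053 234901/27378]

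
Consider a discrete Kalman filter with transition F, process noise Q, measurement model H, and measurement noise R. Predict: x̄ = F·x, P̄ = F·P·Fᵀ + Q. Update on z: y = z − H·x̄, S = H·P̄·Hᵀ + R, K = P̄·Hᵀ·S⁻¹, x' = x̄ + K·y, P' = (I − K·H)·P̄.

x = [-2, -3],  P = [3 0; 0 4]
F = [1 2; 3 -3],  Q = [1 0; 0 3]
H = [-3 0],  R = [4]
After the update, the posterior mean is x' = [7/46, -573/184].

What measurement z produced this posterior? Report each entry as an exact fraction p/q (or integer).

z = [-1]

x̄ = F·x = [-8, 3]
P̄ = F·P·Fᵀ + Q = [20 -15; -15 66]
S = H·P̄·Hᵀ + R = [184]
K = P̄·Hᵀ·S⁻¹ = [-15/46; 45/184]
x' − x̄ = [375/46, -1125/184] = K·y
y = (KᵀK)⁻¹·Kᵀ·(x' − x̄) = [-25]
z = y + H·x̄ = [-25] + [24] = [-1]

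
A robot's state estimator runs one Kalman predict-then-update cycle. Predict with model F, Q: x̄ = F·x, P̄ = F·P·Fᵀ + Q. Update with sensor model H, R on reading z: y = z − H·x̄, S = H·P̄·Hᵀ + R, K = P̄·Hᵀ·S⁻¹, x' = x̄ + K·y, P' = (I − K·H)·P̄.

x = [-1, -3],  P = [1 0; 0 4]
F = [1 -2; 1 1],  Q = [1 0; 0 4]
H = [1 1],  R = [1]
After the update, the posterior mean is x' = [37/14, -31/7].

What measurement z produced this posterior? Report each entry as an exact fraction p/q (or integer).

x̄ = F·x = [5, -4]
P̄ = F·P·Fᵀ + Q = [18 -7; -7 9]
S = H·P̄·Hᵀ + R = [14]
K = P̄·Hᵀ·S⁻¹ = [11/14; 1/7]
x' − x̄ = [-33/14, -3/7] = K·y
y = (KᵀK)⁻¹·Kᵀ·(x' − x̄) = [-3]
z = y + H·x̄ = [-3] + [1] = [-2]

z = [-2]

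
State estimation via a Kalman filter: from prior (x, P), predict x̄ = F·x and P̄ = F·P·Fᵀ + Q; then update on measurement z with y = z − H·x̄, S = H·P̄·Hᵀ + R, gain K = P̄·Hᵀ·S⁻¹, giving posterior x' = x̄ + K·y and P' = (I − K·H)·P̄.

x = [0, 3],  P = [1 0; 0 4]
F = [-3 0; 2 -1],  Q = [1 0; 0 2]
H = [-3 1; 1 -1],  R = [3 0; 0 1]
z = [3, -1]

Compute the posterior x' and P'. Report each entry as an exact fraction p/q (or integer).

x̄ = F·x = [0, -3]
P̄ = F·P·Fᵀ + Q = [10 -6; -6 10]
y = z − H·x̄ = [6, -4]
S = H·P̄·Hᵀ + R = [139 -64; -64 33]
K = P̄·Hᵀ·S⁻¹ = [-164/491 -80/491; -100/491 -432/491]
x' = x̄ + K·y = [-664/491, -345/491]
P' = (I − K·H)·P̄ = [286/491 366/491; 366/491 798/491]

x' = [-664/491, -345/491]
P' = [286/491 366/491; 366/491 798/491]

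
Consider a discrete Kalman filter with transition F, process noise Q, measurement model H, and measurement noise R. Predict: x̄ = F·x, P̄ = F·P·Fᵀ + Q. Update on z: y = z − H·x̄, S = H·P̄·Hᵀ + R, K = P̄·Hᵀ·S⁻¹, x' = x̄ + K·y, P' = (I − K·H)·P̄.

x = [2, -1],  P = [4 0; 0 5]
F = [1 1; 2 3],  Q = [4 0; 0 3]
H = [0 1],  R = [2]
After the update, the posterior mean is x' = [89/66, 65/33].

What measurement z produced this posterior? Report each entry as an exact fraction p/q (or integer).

x̄ = F·x = [1, 1]
P̄ = F·P·Fᵀ + Q = [13 23; 23 64]
S = H·P̄·Hᵀ + R = [66]
K = P̄·Hᵀ·S⁻¹ = [23/66; 32/33]
x' − x̄ = [23/66, 32/33] = K·y
y = (KᵀK)⁻¹·Kᵀ·(x' − x̄) = [1]
z = y + H·x̄ = [1] + [1] = [2]

z = [2]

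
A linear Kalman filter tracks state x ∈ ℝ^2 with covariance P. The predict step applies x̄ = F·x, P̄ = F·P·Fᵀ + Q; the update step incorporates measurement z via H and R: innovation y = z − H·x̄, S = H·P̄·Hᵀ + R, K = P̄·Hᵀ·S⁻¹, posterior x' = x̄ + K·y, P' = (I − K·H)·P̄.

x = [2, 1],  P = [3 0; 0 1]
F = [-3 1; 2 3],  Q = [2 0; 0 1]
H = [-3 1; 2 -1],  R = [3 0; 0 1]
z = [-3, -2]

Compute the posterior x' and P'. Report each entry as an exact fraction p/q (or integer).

x' = [70/31, 177/31]
P' = [915/713 1935/713; 1935/713 9201/1426]

x̄ = F·x = [-5, 7]
P̄ = F·P·Fᵀ + Q = [30 -15; -15 22]
y = z − H·x̄ = [-25, 15]
S = H·P̄·Hᵀ + R = [385 -277; -277 203]
K = P̄·Hᵀ·S⁻¹ = [-270/713 -105/713; -803/1426 -1461/1426]
x' = x̄ + K·y = [70/31, 177/31]
P' = (I − K·H)·P̄ = [915/713 1935/713; 1935/713 9201/1426]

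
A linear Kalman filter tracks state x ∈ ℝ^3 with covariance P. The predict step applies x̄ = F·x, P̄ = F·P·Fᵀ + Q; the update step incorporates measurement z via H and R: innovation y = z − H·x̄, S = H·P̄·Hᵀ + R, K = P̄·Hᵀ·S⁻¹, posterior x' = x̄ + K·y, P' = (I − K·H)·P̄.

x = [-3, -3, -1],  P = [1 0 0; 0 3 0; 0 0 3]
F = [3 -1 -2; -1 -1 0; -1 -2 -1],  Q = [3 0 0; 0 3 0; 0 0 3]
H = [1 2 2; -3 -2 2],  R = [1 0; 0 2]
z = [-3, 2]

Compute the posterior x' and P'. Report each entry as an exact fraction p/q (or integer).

x' = [-71908/36679, 24718/36679, -40294/36679]
P' = [117882/36679 -111384/36679 54432/36679; -111384/36679 111713/36679 -53431/36679; 54432/36679 -53431/36679 31754/36679]

x̄ = F·x = [-4, 6, 10]
P̄ = F·P·Fᵀ + Q = [27 0 9; 0 7 7; 9 7 19]
y = z − H·x̄ = [-31, -18]
S = H·P̄·Hᵀ + R = [224 -69; -69 185]
K = P̄·Hᵀ·S⁻¹ = [3978/36679 -11007/36679; 5180/36679 1932/36679; 11078/36679 3537/36679]
x' = x̄ + K·y = [-71908/36679, 24718/36679, -40294/36679]
P' = (I − K·H)·P̄ = [117882/36679 -111384/36679 54432/36679; -111384/36679 111713/36679 -53431/36679; 54432/36679 -53431/36679 31754/36679]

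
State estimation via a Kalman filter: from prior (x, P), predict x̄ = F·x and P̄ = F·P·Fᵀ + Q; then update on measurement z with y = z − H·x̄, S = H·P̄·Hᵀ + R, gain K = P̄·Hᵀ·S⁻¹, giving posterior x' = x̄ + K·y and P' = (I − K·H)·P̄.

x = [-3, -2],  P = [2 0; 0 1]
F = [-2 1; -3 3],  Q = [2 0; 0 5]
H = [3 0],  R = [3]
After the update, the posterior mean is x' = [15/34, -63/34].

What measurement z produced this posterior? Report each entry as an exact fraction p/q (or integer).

z = [1]

x̄ = F·x = [4, 3]
P̄ = F·P·Fᵀ + Q = [11 15; 15 32]
S = H·P̄·Hᵀ + R = [102]
K = P̄·Hᵀ·S⁻¹ = [11/34; 15/34]
x' − x̄ = [-121/34, -165/34] = K·y
y = (KᵀK)⁻¹·Kᵀ·(x' − x̄) = [-11]
z = y + H·x̄ = [-11] + [12] = [1]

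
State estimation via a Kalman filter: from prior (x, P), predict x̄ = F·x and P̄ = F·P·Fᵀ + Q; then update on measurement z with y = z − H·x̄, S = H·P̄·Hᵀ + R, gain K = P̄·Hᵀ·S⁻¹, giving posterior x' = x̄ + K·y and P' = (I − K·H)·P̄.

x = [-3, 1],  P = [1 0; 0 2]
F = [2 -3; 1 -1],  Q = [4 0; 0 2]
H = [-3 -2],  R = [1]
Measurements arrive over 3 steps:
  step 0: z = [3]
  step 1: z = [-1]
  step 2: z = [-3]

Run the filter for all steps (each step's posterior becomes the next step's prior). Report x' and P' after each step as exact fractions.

step 0: x' = [-151/351, -316/351], P' = [290/351 -388/351; -388/351 599/351]
step 1: x' = [22841/58374, -1585/19458], P' = [46801/58374 -20819/19458; -20819/19458 3579/2162]
step 2: x' = [21360922/28307119, 10449251/28307119], P' = [68085283/84921357 -30287034/28307119; -30287034/28307119 46859326/28307119]

step 0: x̄ = F·x = [-9, -4]
step 0: P̄ = F·P·Fᵀ + Q = [26 8; 8 5]
step 0: y = z − H·x̄ = [-32]
step 0: S = H·P̄·Hᵀ + R = [351]
step 0: K = P̄·Hᵀ·S⁻¹ = [-94/351; -34/351]
step 0: x' = x̄ + K·y = [-151/351, -316/351]
step 0: P' = (I − K·H)·P̄ = [290/351 -388/351; -388/351 599/351]
step 1: x̄ = F·x = [646/351, 55/117]
step 1: P̄ = F·P·Fᵀ + Q = [12611/351 1439/117; 1439/117 263/39]
step 1: y = z − H·x̄ = [71/13]
step 1: S = H·P̄·Hᵀ + R = [6486/13]
step 1: K = P̄·Hᵀ·S⁻¹ = [-1721/6486; -655/6486]
step 1: x' = x̄ + K·y = [22841/58374, -1585/19458]
step 1: P' = (I − K·H)·P̄ = [46801/58374 -20819/19458; -20819/19458 3579/2162]
step 2: x̄ = F·x = [59947/58374, 13798/29187]
step 2: P̄ = F·P·Fᵀ + Q = [2039881/58374 347893/29187; 347893/29187 192548/29187]
step 2: y = z − H·x̄ = [59911/58374]
step 2: S = H·P̄·Hᵀ + R = [28307119/58374]
step 2: K = P̄·Hᵀ·S⁻¹ = [-7511215/28307119; -2857550/28307119]
step 2: x' = x̄ + K·y = [21360922/28307119, 10449251/28307119]
step 2: P' = (I − K·H)·P̄ = [68085283/84921357 -30287034/28307119; -30287034/28307119 46859326/28307119]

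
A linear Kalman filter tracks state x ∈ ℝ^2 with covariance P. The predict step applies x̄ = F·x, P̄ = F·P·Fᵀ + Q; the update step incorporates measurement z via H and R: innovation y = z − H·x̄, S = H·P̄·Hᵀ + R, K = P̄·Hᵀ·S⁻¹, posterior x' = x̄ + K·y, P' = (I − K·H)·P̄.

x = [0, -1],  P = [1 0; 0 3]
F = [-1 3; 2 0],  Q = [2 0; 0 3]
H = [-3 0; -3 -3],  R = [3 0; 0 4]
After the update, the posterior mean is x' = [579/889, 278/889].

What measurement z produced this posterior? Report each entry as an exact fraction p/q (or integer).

z = [-2, -3]

x̄ = F·x = [-3, 0]
P̄ = F·P·Fᵀ + Q = [30 -2; -2 7]
S = H·P̄·Hᵀ + R = [273 252; 252 301]
K = P̄·Hᵀ·S⁻¹ = [-282/889 -12/889; 38/127 -267/889]
x' − x̄ = [3246/889, 278/889] = K·y
y = (KᵀK)⁻¹·Kᵀ·(x' − x̄) = [-11, -12]
z = y + H·x̄ = [-11, -12] + [9, 9] = [-2, -3]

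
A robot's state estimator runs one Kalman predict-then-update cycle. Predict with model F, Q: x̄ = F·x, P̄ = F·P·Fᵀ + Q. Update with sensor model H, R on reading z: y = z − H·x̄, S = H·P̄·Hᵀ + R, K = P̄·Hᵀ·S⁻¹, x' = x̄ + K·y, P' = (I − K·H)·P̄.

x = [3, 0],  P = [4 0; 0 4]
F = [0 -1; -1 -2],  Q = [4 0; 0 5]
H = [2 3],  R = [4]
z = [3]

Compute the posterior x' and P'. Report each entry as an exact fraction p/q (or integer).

x' = [160/119, 1/17]
P' = [1256/357 -112/51; -112/51 92/51]

x̄ = F·x = [0, -3]
P̄ = F·P·Fᵀ + Q = [8 8; 8 25]
y = z − H·x̄ = [12]
S = H·P̄·Hᵀ + R = [357]
K = P̄·Hᵀ·S⁻¹ = [40/357; 13/51]
x' = x̄ + K·y = [160/119, 1/17]
P' = (I − K·H)·P̄ = [1256/357 -112/51; -112/51 92/51]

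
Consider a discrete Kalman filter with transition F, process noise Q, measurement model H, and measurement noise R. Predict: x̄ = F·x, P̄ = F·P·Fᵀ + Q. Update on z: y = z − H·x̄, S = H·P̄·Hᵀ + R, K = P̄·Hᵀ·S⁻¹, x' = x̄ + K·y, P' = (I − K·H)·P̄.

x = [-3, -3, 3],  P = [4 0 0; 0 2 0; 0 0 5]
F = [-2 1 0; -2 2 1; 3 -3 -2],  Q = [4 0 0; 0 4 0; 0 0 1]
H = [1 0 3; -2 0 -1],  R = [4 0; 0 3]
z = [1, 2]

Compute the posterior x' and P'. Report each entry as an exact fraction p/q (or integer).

x' = [-24421/20485, -27401/20485, 2766/4097]
P' = [23514/20485 10964/20485 -2622/4097; 10964/20485 100289/20485 -2084/4097; -2622/4097 -2084/4097 3030/4097]

x̄ = F·x = [3, 3, -6]
P̄ = F·P·Fᵀ + Q = [22 20 -30; 20 33 -46; -30 -46 75]
y = z − H·x̄ = [16, 2]
S = H·P̄·Hᵀ + R = [521 -59; -59 46]
K = P̄·Hᵀ·S⁻¹ = [-3954/20485 -11306/20485; -5074/20485 -3836/20485; 1617/4097 738/4097]
x' = x̄ + K·y = [-24421/20485, -27401/20485, 2766/4097]
P' = (I − K·H)·P̄ = [23514/20485 10964/20485 -2622/4097; 10964/20485 100289/20485 -2084/4097; -2622/4097 -2084/4097 3030/4097]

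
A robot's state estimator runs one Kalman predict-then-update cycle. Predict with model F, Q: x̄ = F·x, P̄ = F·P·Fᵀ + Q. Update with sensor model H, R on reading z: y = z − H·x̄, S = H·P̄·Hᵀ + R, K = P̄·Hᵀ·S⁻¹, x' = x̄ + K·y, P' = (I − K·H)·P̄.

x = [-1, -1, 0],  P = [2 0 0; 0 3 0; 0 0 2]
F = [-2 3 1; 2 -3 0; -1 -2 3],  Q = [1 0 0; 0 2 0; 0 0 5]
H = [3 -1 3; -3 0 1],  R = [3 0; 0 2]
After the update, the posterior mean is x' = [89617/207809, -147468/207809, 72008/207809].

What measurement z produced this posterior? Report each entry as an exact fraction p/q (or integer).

z = [3, -1]

x̄ = F·x = [-1, 1, 3]
P̄ = F·P·Fᵀ + Q = [38 -35 -8; -35 37 14; -8 14 37]
S = H·P̄·Hᵀ + R = [697 -302; -302 429]
K = P̄·Hᵀ·S⁻¹ = [16781/207809 -47284/207809; -6962/207809 52743/207809; 49739/207809 64563/207809]
x' − x̄ = [297426/207809, -355277/207809, -551419/207809] = K·y
y = (KᵀK)⁻¹·Kᵀ·(x' − x̄) = [-2, -7]
z = y + H·x̄ = [-2, -7] + [5, 6] = [3, -1]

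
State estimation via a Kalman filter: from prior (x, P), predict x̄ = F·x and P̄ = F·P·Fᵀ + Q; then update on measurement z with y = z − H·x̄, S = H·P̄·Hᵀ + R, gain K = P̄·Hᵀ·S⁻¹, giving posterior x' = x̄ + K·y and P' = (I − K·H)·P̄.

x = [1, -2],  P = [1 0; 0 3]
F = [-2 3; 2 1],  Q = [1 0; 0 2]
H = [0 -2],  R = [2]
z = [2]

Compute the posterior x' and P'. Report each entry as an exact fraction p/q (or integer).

x̄ = F·x = [-8, 0]
P̄ = F·P·Fᵀ + Q = [32 5; 5 9]
y = z − H·x̄ = [2]
S = H·P̄·Hᵀ + R = [38]
K = P̄·Hᵀ·S⁻¹ = [-5/19; -9/19]
x' = x̄ + K·y = [-162/19, -18/19]
P' = (I − K·H)·P̄ = [558/19 5/19; 5/19 9/19]

x' = [-162/19, -18/19]
P' = [558/19 5/19; 5/19 9/19]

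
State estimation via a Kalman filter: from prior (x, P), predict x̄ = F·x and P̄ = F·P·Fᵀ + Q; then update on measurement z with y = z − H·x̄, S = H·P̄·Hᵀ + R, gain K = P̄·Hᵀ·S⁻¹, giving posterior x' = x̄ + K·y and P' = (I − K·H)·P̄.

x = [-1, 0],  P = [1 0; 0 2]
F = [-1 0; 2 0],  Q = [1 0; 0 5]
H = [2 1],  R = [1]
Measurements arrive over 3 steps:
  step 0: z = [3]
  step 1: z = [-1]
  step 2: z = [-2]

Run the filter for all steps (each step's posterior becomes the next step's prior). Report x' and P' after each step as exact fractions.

step 0: x̄ = F·x = [1, -2]
step 0: P̄ = F·P·Fᵀ + Q = [2 -2; -2 9]
step 0: y = z − H·x̄ = [3]
step 0: S = H·P̄·Hᵀ + R = [10]
step 0: K = P̄·Hᵀ·S⁻¹ = [1/5; 1/2]
step 0: x' = x̄ + K·y = [8/5, -1/2]
step 0: P' = (I − K·H)·P̄ = [8/5 -3; -3 13/2]
step 1: x̄ = F·x = [-8/5, 16/5]
step 1: P̄ = F·P·Fᵀ + Q = [13/5 -16/5; -16/5 57/5]
step 1: y = z − H·x̄ = [-1]
step 1: S = H·P̄·Hᵀ + R = [10]
step 1: K = P̄·Hᵀ·S⁻¹ = [1/5; 1/2]
step 1: x' = x̄ + K·y = [-9/5, 27/10]
step 1: P' = (I − K·H)·P̄ = [11/5 -21/5; -21/5 89/10]
step 2: x̄ = F·x = [9/5, -18/5]
step 2: P̄ = F·P·Fᵀ + Q = [16/5 -22/5; -22/5 69/5]
step 2: y = z − H·x̄ = [-2]
step 2: S = H·P̄·Hᵀ + R = [10]
step 2: K = P̄·Hᵀ·S⁻¹ = [1/5; 1/2]
step 2: x' = x̄ + K·y = [7/5, -23/5]
step 2: P' = (I − K·H)·P̄ = [14/5 -27/5; -27/5 113/10]

step 0: x' = [8/5, -1/2], P' = [8/5 -3; -3 13/2]
step 1: x' = [-9/5, 27/10], P' = [11/5 -21/5; -21/5 89/10]
step 2: x' = [7/5, -23/5], P' = [14/5 -27/5; -27/5 113/10]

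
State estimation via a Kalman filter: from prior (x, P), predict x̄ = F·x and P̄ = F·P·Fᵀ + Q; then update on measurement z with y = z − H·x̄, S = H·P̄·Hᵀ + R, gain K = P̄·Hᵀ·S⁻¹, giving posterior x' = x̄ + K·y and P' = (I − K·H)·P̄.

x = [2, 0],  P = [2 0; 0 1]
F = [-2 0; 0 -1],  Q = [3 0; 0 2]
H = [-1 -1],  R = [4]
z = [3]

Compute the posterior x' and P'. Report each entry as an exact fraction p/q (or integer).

x' = [-61/18, 1/6]
P' = [77/18 -11/6; -11/6 5/2]

x̄ = F·x = [-4, 0]
P̄ = F·P·Fᵀ + Q = [11 0; 0 3]
y = z − H·x̄ = [-1]
S = H·P̄·Hᵀ + R = [18]
K = P̄·Hᵀ·S⁻¹ = [-11/18; -1/6]
x' = x̄ + K·y = [-61/18, 1/6]
P' = (I − K·H)·P̄ = [77/18 -11/6; -11/6 5/2]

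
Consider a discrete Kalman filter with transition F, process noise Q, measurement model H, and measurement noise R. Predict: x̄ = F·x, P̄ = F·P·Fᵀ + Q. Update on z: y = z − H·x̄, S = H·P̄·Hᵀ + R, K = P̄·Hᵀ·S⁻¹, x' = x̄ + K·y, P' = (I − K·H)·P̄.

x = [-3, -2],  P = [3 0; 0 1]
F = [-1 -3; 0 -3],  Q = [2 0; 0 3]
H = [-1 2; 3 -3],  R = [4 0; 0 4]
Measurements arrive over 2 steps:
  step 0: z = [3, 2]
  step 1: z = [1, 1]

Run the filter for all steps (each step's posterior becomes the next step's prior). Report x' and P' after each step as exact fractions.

step 0: x̄ = F·x = [9, 6]
step 0: P̄ = F·P·Fᵀ + Q = [14 9; 9 12]
step 0: y = z − H·x̄ = [0, -7]
step 0: S = H·P̄·Hᵀ + R = [30 -33; -33 76]
step 0: K = P̄·Hᵀ·S⁻¹ = [799/1191 194/397; 281/397 75/397]
step 0: x' = x̄ + K·y = [2215/397, 1857/397]
step 0: P' = (I − K·H)·P̄ = [4748/1191 1324/397; 1324/397 1224/397]
step 1: x̄ = F·x = [-7786/397, -5571/397]
step 1: P̄ = F·P·Fᵀ + Q = [64010/1191 14988/397; 14988/397 12207/397]
step 1: y = z − H·x̄ = [3753/397, 7042/397]
step 1: S = H·P̄·Hᵀ + R = [35402/1191 -2360/397; -2360/397 33697/397]
step 1: K = P̄·Hᵀ·S⁻¹ = [1269779/1481401 926238/1481401; 1274499/1481401 456039/1481401]
step 1: x' = x̄ + K·y = [-619999/1481401, -650538/1481401]
step 1: P' = (I − K·H)·P̄ = [7549084/1481401 6314100/1481401; 6314100/1481401 5706048/1481401]

step 0: x' = [2215/397, 1857/397], P' = [4748/1191 1324/397; 1324/397 1224/397]
step 1: x' = [-619999/1481401, -650538/1481401], P' = [7549084/1481401 6314100/1481401; 6314100/1481401 5706048/1481401]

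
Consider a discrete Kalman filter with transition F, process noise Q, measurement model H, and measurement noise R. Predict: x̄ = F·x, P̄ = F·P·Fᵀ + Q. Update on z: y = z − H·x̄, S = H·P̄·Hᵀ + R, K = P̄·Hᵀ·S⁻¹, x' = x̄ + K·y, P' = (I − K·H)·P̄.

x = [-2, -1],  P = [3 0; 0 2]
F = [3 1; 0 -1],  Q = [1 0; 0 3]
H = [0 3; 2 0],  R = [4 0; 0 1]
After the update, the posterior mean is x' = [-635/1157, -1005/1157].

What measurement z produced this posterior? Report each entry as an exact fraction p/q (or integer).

z = [-3, -1]

x̄ = F·x = [-7, 1]
P̄ = F·P·Fᵀ + Q = [30 -2; -2 5]
S = H·P̄·Hᵀ + R = [49 -12; -12 121]
K = P̄·Hᵀ·S⁻¹ = [-6/5785 2868/5785; 1767/5785 -16/5785]
x' − x̄ = [7464/1157, -2162/1157] = K·y
y = (KᵀK)⁻¹·Kᵀ·(x' − x̄) = [-6, 13]
z = y + H·x̄ = [-6, 13] + [3, -14] = [-3, -1]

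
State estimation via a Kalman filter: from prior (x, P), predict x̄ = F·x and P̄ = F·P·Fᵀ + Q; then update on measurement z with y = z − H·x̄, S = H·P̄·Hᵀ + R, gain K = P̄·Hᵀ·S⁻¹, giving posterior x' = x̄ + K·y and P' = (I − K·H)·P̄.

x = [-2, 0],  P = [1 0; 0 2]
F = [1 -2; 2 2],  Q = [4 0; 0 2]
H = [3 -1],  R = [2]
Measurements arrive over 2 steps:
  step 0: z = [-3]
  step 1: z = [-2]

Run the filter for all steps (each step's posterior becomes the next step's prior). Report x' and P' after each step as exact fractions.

step 0: x̄ = F·x = [-2, -4]
step 0: P̄ = F·P·Fᵀ + Q = [13 -6; -6 14]
step 0: y = z − H·x̄ = [-1]
step 0: S = H·P̄·Hᵀ + R = [169]
step 0: K = P̄·Hᵀ·S⁻¹ = [45/169; -32/169]
step 0: x' = x̄ + K·y = [-383/169, -644/169]
step 0: P' = (I − K·H)·P̄ = [172/169 426/169; 426/169 1342/169]
step 1: x̄ = F·x = [905/169, -158/13]
step 1: P̄ = F·P·Fᵀ + Q = [4512/169 -452/13; -452/13 58]
step 1: y = z − H·x̄ = [-5107/169]
step 1: S = H·P̄·Hᵀ + R = [86004/169]
step 1: K = P̄·Hᵀ·S⁻¹ = [4853/21501; -13715/43002]
step 1: x' = x̄ + K·y = [-31514/21501, -108187/43002]
step 1: P' = (I − K·H)·P̄ = [16604/21501 40106/21501; 40106/21501 134033/21501]

step 0: x' = [-383/169, -644/169], P' = [172/169 426/169; 426/169 1342/169]
step 1: x' = [-31514/21501, -108187/43002], P' = [16604/21501 40106/21501; 40106/21501 134033/21501]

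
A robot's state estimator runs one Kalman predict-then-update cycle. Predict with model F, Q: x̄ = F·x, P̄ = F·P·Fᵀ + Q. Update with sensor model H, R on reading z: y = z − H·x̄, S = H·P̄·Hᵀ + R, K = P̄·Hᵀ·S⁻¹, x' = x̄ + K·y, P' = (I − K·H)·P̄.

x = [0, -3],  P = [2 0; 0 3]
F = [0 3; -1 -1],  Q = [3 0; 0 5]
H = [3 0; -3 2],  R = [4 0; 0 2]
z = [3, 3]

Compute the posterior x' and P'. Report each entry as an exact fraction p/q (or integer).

x̄ = F·x = [-9, 3]
P̄ = F·P·Fᵀ + Q = [30 -9; -9 10]
y = z − H·x̄ = [30, -30]
S = H·P̄·Hᵀ + R = [274 -324; -324 420]
K = P̄·Hᵀ·S⁻¹ = [117/421 -18/421; 162/421 2065/5052]
x' = x̄ + K·y = [261/421, 1921/842]
P' = (I − K·H)·P̄ = [156/421 216/421; 216/421 5953/5052]

x' = [261/421, 1921/842]
P' = [156/421 216/421; 216/421 5953/5052]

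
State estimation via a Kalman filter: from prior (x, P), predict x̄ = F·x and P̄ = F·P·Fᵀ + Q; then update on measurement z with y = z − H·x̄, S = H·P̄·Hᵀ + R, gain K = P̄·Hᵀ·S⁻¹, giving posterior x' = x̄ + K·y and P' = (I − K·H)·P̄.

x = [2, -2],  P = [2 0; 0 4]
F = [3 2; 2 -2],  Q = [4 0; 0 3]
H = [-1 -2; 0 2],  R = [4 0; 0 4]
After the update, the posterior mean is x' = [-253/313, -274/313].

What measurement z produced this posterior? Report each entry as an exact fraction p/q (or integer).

x̄ = F·x = [2, 8]
P̄ = F·P·Fᵀ + Q = [38 -4; -4 27]
S = H·P̄·Hᵀ + R = [134 -100; -100 112]
K = P̄·Hᵀ·S⁻¹ = [-260/313 -509/626; -25/626 559/1252]
x' − x̄ = [-879/313, -2778/313] = K·y
y = (KᵀK)⁻¹·Kᵀ·(x' − x̄) = [21, -18]
z = y + H·x̄ = [21, -18] + [-18, 16] = [3, -2]

z = [3, -2]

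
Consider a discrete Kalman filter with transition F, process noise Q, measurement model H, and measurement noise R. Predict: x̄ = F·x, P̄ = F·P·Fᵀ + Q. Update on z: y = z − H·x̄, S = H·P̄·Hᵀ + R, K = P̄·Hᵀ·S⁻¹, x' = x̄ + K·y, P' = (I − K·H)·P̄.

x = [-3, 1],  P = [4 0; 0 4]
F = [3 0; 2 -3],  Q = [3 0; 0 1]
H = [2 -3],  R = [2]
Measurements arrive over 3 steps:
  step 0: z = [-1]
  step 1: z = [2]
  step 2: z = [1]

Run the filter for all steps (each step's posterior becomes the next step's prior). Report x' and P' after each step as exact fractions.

step 0: x' = [-3183/347, -2013/347], P' = [13497/347 8994/347; 8994/347 6070/347]
step 1: x' = [-472557/499651, -635598/499651], P' = [3540162/499651 2196828/499651; 2196828/499651 1466578/499651]
step 2: x' = [406050135/130284791, 231418515/130284791], P' = [927719907/130284791 576938430/130284791; 576938430/130284791 385661390/130284791]

step 0: x̄ = F·x = [-9, -9]
step 0: P̄ = F·P·Fᵀ + Q = [39 24; 24 53]
step 0: y = z − H·x̄ = [-10]
step 0: S = H·P̄·Hᵀ + R = [347]
step 0: K = P̄·Hᵀ·S⁻¹ = [6/347; -111/347]
step 0: x' = x̄ + K·y = [-3183/347, -2013/347]
step 0: P' = (I − K·H)·P̄ = [13497/347 8994/347; 8994/347 6070/347]
step 1: x̄ = F·x = [-9549/347, -327/347]
step 1: P̄ = F·P·Fᵀ + Q = [122514/347 36/347; 36/347 1037/347]
step 1: y = z − H·x̄ = [18811/347]
step 1: S = H·P̄·Hᵀ + R = [499651/347]
step 1: K = P̄·Hᵀ·S⁻¹ = [244920/499651; -3039/499651]
step 1: x' = x̄ + K·y = [-472557/499651, -635598/499651]
step 1: P' = (I − K·H)·P̄ = [3540162/499651 2196828/499651; 2196828/499651 1466578/499651]
step 2: x̄ = F·x = [-1417671/499651, 961680/499651]
step 2: P̄ = F·P·Fᵀ + Q = [33360411/499651 1469520/499651; 1469520/499651 1497565/499651]
step 2: y = z − H·x̄ = [6220033/499651]
step 2: S = H·P̄·Hᵀ + R = [130284791/499651]
step 2: K = P̄·Hᵀ·S⁻¹ = [62312262/130284791; -1553655/130284791]
step 2: x' = x̄ + K·y = [406050135/130284791, 231418515/130284791]
step 2: P' = (I − K·H)·P̄ = [927719907/130284791 576938430/130284791; 576938430/130284791 385661390/130284791]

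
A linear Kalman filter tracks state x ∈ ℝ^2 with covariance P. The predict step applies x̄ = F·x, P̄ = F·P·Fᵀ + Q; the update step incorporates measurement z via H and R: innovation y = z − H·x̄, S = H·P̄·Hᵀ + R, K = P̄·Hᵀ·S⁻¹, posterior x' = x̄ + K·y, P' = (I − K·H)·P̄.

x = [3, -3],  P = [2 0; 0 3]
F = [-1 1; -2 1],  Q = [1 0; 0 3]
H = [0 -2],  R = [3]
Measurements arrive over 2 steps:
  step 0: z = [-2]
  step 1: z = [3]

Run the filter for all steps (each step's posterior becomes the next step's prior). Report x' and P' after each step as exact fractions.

step 0: x' = [-74/59, 29/59], P' = [158/59 21/59; 21/59 42/59]
step 1: x' = [71/649, -69/55], P' = [1207/649 3/11; 3/11 39/55]

step 0: x̄ = F·x = [-6, -9]
step 0: P̄ = F·P·Fᵀ + Q = [6 7; 7 14]
step 0: y = z − H·x̄ = [-20]
step 0: S = H·P̄·Hᵀ + R = [59]
step 0: K = P̄·Hᵀ·S⁻¹ = [-14/59; -28/59]
step 0: x' = x̄ + K·y = [-74/59, 29/59]
step 0: P' = (I − K·H)·P̄ = [158/59 21/59; 21/59 42/59]
step 1: x̄ = F·x = [103/59, 3]
step 1: P̄ = F·P·Fᵀ + Q = [217/59 5; 5 13]
step 1: y = z − H·x̄ = [9]
step 1: S = H·P̄·Hᵀ + R = [55]
step 1: K = P̄·Hᵀ·S⁻¹ = [-2/11; -26/55]
step 1: x' = x̄ + K·y = [71/649, -69/55]
step 1: P' = (I − K·H)·P̄ = [1207/649 3/11; 3/11 39/55]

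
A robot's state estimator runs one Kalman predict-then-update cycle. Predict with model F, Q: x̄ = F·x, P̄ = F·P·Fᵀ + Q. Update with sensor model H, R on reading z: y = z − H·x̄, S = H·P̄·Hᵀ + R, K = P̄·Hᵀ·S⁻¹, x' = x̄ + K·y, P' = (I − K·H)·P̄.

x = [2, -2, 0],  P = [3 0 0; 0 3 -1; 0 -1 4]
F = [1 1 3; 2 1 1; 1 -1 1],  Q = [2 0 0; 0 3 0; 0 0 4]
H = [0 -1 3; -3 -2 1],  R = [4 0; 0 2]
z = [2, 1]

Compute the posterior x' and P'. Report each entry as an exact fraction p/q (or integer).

x' = [-10474/8217, 35215/16434, 2191/1494]
P' = [36053/16434 -58405/16434 -1513/1494; -58405/16434 107795/16434 3191/1494; -1513/1494 3191/1494 1681/1494]

x̄ = F·x = [0, 2, 4]
P̄ = F·P·Fᵀ + Q = [38 17 14; 17 20 7; 14 7 16]
y = z − H·x̄ = [-8, 1]
S = H·P̄·Hᵀ + R = [126 -36; -36 532]
K = P̄·Hᵀ·S⁻¹ = [2119/16434 -222/913; -623/16434 -293/1826; 463/1494 -9/166]
x' = x̄ + K·y = [-10474/8217, 35215/16434, 2191/1494]
P' = (I − K·H)·P̄ = [36053/16434 -58405/16434 -1513/1494; -58405/16434 107795/16434 3191/1494; -1513/1494 3191/1494 1681/1494]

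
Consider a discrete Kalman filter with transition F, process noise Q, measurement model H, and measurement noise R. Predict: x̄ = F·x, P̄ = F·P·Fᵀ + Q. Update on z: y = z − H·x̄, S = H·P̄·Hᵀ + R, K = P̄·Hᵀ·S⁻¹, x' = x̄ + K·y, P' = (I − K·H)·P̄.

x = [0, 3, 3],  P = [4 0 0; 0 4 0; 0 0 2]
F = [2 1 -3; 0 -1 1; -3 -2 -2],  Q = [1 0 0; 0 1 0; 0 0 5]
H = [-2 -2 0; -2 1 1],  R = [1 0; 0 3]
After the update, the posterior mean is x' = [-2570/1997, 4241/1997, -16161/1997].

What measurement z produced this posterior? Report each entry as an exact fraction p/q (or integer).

x̄ = F·x = [-6, 0, -12]
P̄ = F·P·Fᵀ + Q = [39 -10 -20; -10 7 4; -20 4 65]
S = H·P̄·Hᵀ + R = [105 154; 154 359]
K = P̄·Hᵀ·S⁻¹ = [-4190/13979 -344/1997; -2620/13979 333/1997; -5298/13979 931/1997]
x' − x̄ = [9412/1997, 4241/1997, 7803/1997] = K·y
y = (KᵀK)⁻¹·Kᵀ·(x' − x̄) = [-14, -3]
z = y + H·x̄ = [-14, -3] + [12, 0] = [-2, -3]

z = [-2, -3]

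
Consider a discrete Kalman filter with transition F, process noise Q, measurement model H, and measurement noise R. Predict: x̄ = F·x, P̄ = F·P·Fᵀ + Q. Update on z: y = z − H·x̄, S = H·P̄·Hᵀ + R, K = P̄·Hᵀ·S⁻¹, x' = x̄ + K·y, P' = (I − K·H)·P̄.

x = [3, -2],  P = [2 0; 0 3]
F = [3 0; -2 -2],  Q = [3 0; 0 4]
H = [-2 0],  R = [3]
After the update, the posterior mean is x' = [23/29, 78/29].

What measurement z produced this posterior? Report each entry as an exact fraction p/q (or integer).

x̄ = F·x = [9, -2]
P̄ = F·P·Fᵀ + Q = [21 -12; -12 24]
S = H·P̄·Hᵀ + R = [87]
K = P̄·Hᵀ·S⁻¹ = [-14/29; 8/29]
x' − x̄ = [-238/29, 136/29] = K·y
y = (KᵀK)⁻¹·Kᵀ·(x' − x̄) = [17]
z = y + H·x̄ = [17] + [-18] = [-1]

z = [-1]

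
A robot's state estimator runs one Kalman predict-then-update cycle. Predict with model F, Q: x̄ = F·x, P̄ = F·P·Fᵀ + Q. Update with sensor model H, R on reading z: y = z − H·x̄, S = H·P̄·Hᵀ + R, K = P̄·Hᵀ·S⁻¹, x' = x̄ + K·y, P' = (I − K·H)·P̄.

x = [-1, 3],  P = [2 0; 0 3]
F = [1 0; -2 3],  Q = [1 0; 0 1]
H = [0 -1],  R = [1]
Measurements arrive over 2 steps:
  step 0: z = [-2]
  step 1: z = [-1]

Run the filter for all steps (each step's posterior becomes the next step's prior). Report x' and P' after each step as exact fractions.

step 0: x̄ = F·x = [-1, 11]
step 0: P̄ = F·P·Fᵀ + Q = [3 -4; -4 36]
step 0: y = z − H·x̄ = [9]
step 0: S = H·P̄·Hᵀ + R = [37]
step 0: K = P̄·Hᵀ·S⁻¹ = [4/37; -36/37]
step 0: x' = x̄ + K·y = [-1/37, 83/37]
step 0: P' = (I − K·H)·P̄ = [95/37 -4/37; -4/37 36/37]
step 1: x̄ = F·x = [-1/37, 251/37]
step 1: P̄ = F·P·Fᵀ + Q = [132/37 -202/37; -202/37 789/37]
step 1: y = z − H·x̄ = [214/37]
step 1: S = H·P̄·Hᵀ + R = [826/37]
step 1: K = P̄·Hᵀ·S⁻¹ = [101/413; -789/826]
step 1: x' = x̄ + K·y = [573/413, 520/413]
step 1: P' = (I − K·H)·P̄ = [922/413 -101/413; -101/413 789/826]

step 0: x' = [-1/37, 83/37], P' = [95/37 -4/37; -4/37 36/37]
step 1: x' = [573/413, 520/413], P' = [922/413 -101/413; -101/413 789/826]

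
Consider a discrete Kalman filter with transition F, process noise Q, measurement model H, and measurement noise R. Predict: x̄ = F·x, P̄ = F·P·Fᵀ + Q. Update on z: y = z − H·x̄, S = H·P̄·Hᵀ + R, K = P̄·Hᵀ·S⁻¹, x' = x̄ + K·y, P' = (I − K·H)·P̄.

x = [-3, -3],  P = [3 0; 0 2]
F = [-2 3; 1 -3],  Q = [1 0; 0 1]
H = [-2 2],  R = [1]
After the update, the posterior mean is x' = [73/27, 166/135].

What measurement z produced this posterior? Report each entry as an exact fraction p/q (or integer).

x̄ = F·x = [-3, 6]
P̄ = F·P·Fᵀ + Q = [31 -24; -24 22]
S = H·P̄·Hᵀ + R = [405]
K = P̄·Hᵀ·S⁻¹ = [-22/81; 92/405]
x' − x̄ = [154/27, -644/135] = K·y
y = (KᵀK)⁻¹·Kᵀ·(x' − x̄) = [-21]
z = y + H·x̄ = [-21] + [18] = [-3]

z = [-3]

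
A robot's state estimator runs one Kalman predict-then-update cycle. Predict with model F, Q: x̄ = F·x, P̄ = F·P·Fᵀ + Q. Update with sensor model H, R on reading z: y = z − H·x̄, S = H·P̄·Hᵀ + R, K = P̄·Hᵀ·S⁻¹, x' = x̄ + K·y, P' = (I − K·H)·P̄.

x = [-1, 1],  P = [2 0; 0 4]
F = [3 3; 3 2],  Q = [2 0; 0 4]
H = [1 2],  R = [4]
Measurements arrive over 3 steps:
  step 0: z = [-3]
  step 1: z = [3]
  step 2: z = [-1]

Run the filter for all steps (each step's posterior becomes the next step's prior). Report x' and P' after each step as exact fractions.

step 0: x̄ = F·x = [0, -1]
step 0: P̄ = F·P·Fᵀ + Q = [56 42; 42 38]
step 0: y = z − H·x̄ = [-1]
step 0: S = H·P̄·Hᵀ + R = [380]
step 0: K = P̄·Hᵀ·S⁻¹ = [7/19; 59/190]
step 0: x' = x̄ + K·y = [-7/19, -249/190]
step 0: P' = (I − K·H)·P̄ = [84/19 -28/19; -28/19 129/95]
step 1: x̄ = F·x = [-957/190, -354/95]
step 1: P̄ = F·P·Fᵀ + Q = [2611/95 2454/95; 2454/95 2996/95]
step 1: y = z − H·x̄ = [2943/190]
step 1: S = H·P̄·Hᵀ + R = [24791/95]
step 1: K = P̄·Hᵀ·S⁻¹ = [7519/24791; 8446/24791]
step 1: x' = x̄ + K·y = [-8403/24791, 38445/24791]
step 1: P' = (I − K·H)·P̄ = [86252/24791 -28088/24791; -28088/24791 30936/24791]
step 2: x̄ = F·x = [90126/24791, 51681/24791]
step 2: P̄ = F·P·Fᵀ + Q = [598690/24791 540564/24791; 540564/24791 662120/24791]
step 2: y = z − H·x̄ = [-218279/24791]
step 2: S = H·P̄·Hᵀ + R = [5508590/24791]
step 2: K = P̄·Hᵀ·S⁻¹ = [839909/2754295; 932402/2754295]
step 2: x' = x̄ + K·y = [2617849/2754295, -2467793/2754295]
step 2: P' = (I − K·H)·P̄ = [9603268/2754295 -3121816/2754295; -3121816/2754295 3425712/2754295]

step 0: x' = [-7/19, -249/190], P' = [84/19 -28/19; -28/19 129/95]
step 1: x' = [-8403/24791, 38445/24791], P' = [86252/24791 -28088/24791; -28088/24791 30936/24791]
step 2: x' = [2617849/2754295, -2467793/2754295], P' = [9603268/2754295 -3121816/2754295; -3121816/2754295 3425712/2754295]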